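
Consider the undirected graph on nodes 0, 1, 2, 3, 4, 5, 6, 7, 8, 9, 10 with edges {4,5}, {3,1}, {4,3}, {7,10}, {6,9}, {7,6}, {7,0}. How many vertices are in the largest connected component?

8 is isolated — a component by itself.
2 is isolated — a component by itself.
Starting from 1 we can reach 1, 3, 4, 5. That is one component of size 4.
Starting from 0 we can reach 0, 6, 7, 9, 10. That is one component of size 5.
The largest has 5 vertices.

5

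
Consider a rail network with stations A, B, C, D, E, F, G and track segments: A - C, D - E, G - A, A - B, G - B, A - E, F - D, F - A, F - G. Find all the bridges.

A-C

The edges on the cycle F-D-E-A-F are not bridges since each lies on that cycle.
But removing C - A disconnects C from A — this is a bridge.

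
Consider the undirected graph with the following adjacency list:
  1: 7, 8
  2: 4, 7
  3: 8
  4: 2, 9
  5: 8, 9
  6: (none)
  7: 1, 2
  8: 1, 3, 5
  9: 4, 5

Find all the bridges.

The edges on the cycle 8-5-9-4-2-7-1-8 are not bridges since each lies on that cycle.
But removing 8-3 disconnects 8 from 3 — this is a bridge.

3-8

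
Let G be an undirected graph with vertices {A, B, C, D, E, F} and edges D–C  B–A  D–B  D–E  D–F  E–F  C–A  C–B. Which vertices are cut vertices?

Removing D increases the component count from 1 to 2, so D is a cut vertex.
By contrast removing F leaves 1 component; it is not a cut vertex. No other vertex is a cut vertex either.

D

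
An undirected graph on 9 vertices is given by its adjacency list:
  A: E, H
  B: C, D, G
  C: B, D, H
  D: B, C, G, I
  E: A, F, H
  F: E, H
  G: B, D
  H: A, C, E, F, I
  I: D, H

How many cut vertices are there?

Removing H increases the component count from 1 to 2, so H is a cut vertex.
By contrast removing E leaves 1 component; it is not a cut vertex. No other vertex is a cut vertex either.

1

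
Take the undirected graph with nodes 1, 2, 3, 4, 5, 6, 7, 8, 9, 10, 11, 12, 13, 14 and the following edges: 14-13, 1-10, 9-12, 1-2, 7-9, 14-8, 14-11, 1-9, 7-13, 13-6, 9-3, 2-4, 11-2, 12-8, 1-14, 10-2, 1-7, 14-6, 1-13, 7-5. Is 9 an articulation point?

Deleting 9 raises the number of components from 1 to 2, so 9 is a cut vertex.

Yes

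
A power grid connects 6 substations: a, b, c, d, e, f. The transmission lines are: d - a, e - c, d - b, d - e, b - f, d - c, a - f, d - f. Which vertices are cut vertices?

Removing d increases the component count from 1 to 2, so d is a cut vertex.
By contrast removing b leaves 1 component; it is not a cut vertex. No other vertex is a cut vertex either.

d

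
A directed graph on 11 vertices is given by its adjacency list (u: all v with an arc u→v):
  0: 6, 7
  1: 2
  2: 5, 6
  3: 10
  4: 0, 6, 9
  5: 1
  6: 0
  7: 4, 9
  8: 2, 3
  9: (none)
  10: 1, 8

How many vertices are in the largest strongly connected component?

4

{0, 4, 6, 7} are all mutually reachable — one SCC of size 4.
{1, 2, 5} are all mutually reachable — one SCC of size 3.
{3, 8, 10} are all mutually reachable — one SCC of size 3.
{9} is an SCC by itself.
The largest has 4 vertices.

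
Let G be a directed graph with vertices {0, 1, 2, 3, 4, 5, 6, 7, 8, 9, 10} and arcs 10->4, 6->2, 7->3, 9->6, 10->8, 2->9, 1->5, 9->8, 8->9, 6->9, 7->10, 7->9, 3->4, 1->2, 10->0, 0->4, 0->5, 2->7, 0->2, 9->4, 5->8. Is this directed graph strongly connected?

No

There is no directed path from 5 to 1, so the graph is not strongly connected.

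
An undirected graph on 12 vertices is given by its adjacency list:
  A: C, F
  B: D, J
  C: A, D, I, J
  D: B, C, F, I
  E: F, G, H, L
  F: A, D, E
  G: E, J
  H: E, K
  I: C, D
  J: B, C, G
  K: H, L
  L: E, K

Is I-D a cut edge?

No

After removing I-D, the path I-C-D still connects them, so the edge is not a bridge.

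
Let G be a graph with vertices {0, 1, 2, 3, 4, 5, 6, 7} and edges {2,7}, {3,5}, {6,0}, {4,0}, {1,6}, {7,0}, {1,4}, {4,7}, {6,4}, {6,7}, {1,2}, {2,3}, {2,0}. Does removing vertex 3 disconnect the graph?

Yes

Deleting 3 raises the number of components from 1 to 2, so 3 is a cut vertex.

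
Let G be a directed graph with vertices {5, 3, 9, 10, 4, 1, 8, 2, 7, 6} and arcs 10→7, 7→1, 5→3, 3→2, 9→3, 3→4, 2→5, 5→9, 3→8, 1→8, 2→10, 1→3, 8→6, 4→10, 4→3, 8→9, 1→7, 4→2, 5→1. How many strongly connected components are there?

2

{1, 2, 3, 4, 5, 7, 8, 9, 10} are all mutually reachable — one SCC of size 9.
{6} is an SCC by itself.
That gives 2 strongly connected components.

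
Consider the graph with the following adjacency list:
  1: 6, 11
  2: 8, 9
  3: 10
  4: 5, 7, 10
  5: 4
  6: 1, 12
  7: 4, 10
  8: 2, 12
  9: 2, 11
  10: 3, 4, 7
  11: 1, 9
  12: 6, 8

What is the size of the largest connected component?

7

Starting from 3 we can reach 3, 4, 5, 7, 10. That is one component of size 5.
Starting from 1 we can reach 1, 2, 6, 8, 9, 11, 12. That is one component of size 7.
The largest has 7 vertices.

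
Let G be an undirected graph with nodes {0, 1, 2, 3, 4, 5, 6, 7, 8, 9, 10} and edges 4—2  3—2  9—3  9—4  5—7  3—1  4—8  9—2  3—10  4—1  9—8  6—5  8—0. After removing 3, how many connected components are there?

With 3 gone, the remaining components are: {10}; {5, 6, 7}; {0, 1, 2, 4, 8, 9}.
That is 3 components.

3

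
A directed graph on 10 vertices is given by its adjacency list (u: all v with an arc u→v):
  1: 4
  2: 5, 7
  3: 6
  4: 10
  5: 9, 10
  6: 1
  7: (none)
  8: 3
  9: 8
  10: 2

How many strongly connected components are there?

2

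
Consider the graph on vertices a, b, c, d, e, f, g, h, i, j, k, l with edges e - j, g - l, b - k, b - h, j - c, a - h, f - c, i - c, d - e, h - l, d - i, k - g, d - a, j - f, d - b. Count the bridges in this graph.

0

The edges on the cycle j-f-c-j are not bridges since each lies on that cycle.
Every edge lies on some cycle, so there are no bridges.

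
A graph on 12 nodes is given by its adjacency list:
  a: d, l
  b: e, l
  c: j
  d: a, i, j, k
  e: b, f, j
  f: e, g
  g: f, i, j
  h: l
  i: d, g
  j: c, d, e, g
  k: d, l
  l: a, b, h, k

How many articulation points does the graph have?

2

Removing j increases the component count from 1 to 2, so j is a cut vertex.
Removing l increases the component count from 1 to 2, so l is a cut vertex.
By contrast removing d leaves 1 component; it is not a cut vertex. No other vertex is a cut vertex either.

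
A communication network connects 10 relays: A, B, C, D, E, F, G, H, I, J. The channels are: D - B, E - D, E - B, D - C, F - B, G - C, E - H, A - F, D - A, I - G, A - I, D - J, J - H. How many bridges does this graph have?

0

The edges on the cycle D-A-I-G-C-D are not bridges since each lies on that cycle.
Every edge lies on some cycle, so there are no bridges.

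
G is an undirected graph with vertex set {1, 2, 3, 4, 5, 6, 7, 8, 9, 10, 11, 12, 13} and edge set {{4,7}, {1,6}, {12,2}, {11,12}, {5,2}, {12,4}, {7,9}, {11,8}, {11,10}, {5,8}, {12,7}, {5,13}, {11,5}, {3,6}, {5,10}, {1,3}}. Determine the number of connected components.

Starting from 1 we can reach 1, 3, 6. That is one component of size 3.
Starting from 2 we can reach 2, 4, 5, 7, 8, 9, 10, 11, 12, 13. That is one component of size 10.
Total: 2 components.

2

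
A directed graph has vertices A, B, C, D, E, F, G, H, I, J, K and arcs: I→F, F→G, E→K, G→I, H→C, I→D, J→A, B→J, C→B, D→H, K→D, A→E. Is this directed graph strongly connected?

There is no directed path from J to G, so the graph is not strongly connected.

No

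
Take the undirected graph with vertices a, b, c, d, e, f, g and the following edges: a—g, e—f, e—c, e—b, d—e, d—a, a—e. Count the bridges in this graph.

4

The edges on the cycle d-a-e-d are not bridges since each lies on that cycle.
But removing e—c disconnects e from c; removing a—g disconnects a from g; removing e—b disconnects e from b; removing e—f disconnects e from f — these are bridges.
That makes 4 bridges.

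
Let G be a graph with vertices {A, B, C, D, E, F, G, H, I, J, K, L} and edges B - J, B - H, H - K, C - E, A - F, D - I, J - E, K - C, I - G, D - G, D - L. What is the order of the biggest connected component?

Starting from A we can reach A, F. That is one component of size 2.
Starting from D we can reach D, G, I, L. That is one component of size 4.
Starting from B we can reach B, C, E, H, J, K. That is one component of size 6.
The largest has 6 vertices.

6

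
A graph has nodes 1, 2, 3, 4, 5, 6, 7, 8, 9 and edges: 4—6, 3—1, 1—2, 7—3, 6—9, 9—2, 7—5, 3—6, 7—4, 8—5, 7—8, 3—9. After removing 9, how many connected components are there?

1

With 9 gone, the remaining components are: {1, 2, 3, 4, 5, 6, 7, 8}.
That is 1 component.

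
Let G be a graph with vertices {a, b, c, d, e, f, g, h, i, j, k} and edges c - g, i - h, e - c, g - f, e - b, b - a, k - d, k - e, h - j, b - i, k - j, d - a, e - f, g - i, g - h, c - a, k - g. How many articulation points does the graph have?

0

Removing b, for instance, still leaves 1 component. No single vertex removal increases the component count — the graph has no articulation points.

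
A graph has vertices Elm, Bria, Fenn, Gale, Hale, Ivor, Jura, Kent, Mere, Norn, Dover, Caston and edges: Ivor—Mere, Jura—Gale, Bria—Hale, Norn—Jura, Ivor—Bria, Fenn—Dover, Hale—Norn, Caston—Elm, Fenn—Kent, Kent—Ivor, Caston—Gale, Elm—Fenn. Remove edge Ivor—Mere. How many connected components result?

2

Before removal there is 1 component.
Ivor—Mere is a bridge — removing it separates Ivor's side from Mere's side.
After removal: 2 components.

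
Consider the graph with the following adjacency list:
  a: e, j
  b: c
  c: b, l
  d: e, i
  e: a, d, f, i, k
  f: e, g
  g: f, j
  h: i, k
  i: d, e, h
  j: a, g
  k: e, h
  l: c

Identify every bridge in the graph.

b-c, c-l

The edges on the cycle e-f-g-j-a-e are not bridges since each lies on that cycle.
But removing c-b disconnects c from b; removing l-c disconnects l from c — these are bridges.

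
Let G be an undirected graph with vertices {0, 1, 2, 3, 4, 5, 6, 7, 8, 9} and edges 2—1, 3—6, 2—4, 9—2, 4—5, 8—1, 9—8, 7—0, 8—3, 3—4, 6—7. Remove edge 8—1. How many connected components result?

1

8 and 1 are still connected via 8-9-2-1, so the component count stays at 1.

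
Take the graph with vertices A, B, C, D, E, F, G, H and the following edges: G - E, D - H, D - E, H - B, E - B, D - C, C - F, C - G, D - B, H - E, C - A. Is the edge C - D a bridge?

No

After removing C - D, the path C-G-E-D still connects them, so the edge is not a bridge.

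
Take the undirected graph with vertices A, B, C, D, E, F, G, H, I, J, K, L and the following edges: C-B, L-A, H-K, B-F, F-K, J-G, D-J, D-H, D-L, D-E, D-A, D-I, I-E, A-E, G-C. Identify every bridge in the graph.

none

The edges on the cycle D-J-G-C-B-F-K-H-D are not bridges since each lies on that cycle.
Every edge lies on some cycle, so there are no bridges.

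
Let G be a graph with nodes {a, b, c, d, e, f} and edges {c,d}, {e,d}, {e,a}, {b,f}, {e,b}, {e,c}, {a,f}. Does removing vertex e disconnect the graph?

Yes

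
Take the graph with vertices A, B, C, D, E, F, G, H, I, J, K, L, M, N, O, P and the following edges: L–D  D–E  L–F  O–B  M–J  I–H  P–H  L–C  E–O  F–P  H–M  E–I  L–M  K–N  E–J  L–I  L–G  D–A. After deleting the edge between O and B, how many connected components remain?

Before removal there are 2 components.
O–B is a bridge — removing it separates O's side from B's side.
After removal: 3 components.

3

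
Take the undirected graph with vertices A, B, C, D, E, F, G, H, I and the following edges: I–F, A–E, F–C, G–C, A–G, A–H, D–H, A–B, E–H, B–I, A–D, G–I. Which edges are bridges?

The edges on the cycle A-D-H-A are not bridges since each lies on that cycle.
Every edge lies on some cycle, so there are no bridges.

none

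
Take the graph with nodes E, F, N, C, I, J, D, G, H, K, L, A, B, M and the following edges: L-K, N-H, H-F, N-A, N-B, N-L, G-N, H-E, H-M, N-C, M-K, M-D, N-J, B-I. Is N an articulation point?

Yes

Deleting N raises the number of components from 1 to 6, so N is a cut vertex.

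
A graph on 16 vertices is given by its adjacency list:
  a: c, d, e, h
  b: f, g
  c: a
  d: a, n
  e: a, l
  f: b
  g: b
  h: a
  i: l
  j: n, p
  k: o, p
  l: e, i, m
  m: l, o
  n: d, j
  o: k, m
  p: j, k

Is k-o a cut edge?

After removing k-o, the path k-p-j-n-d-a-e-l-m-o still connects them, so the edge is not a bridge.

No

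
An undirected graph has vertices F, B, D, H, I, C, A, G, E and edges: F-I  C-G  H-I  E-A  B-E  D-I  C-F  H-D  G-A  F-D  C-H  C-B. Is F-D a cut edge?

No

After removing F-D, the path F-I-D still connects them, so the edge is not a bridge.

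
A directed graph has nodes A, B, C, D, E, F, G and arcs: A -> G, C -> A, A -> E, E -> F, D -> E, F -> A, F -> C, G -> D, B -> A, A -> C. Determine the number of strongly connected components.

2

{A, C, D, E, F, G} are all mutually reachable — one SCC of size 6.
{B} is an SCC by itself.
That gives 2 strongly connected components.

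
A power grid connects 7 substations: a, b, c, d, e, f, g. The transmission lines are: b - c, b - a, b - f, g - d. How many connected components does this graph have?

3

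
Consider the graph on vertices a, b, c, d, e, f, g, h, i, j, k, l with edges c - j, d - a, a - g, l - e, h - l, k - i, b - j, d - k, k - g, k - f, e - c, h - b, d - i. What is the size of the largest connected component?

6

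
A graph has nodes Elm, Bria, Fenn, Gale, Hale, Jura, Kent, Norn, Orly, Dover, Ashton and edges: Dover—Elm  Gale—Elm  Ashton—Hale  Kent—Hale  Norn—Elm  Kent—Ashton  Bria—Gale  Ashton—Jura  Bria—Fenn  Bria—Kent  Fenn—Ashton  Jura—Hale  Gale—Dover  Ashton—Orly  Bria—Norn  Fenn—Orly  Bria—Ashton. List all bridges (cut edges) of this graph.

The edges on the cycle Bria-Fenn-Orly-Ashton-Bria are not bridges since each lies on that cycle.
Every edge lies on some cycle, so there are no bridges.

none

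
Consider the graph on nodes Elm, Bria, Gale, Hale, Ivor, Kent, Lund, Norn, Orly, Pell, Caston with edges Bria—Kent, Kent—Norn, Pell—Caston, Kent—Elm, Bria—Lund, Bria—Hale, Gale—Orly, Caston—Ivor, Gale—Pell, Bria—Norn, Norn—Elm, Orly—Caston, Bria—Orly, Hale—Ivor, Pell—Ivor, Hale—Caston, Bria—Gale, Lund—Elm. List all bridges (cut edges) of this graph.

The edges on the cycle Bria-Gale-Orly-Bria are not bridges since each lies on that cycle.
Every edge lies on some cycle, so there are no bridges.

none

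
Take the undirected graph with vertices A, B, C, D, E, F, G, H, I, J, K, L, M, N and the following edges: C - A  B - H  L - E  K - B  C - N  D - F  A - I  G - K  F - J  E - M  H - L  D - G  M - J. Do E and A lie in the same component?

No

The component containing E is {B, D, E, F, G, H, J, K, L, M}, and A is not in it.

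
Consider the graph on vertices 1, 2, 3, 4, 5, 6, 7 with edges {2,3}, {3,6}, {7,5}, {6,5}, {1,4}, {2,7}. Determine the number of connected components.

Starting from 1 we can reach 1, 4. That is one component of size 2.
Starting from 2 we can reach 2, 3, 5, 6, 7. That is one component of size 5.
Total: 2 components.

2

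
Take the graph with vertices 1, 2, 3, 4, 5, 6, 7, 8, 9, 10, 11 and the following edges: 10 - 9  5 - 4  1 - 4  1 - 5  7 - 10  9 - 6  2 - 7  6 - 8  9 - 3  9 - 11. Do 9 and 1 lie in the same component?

No

The component containing 9 is {2, 3, 6, 7, 8, 9, 10, 11}, and 1 is not in it.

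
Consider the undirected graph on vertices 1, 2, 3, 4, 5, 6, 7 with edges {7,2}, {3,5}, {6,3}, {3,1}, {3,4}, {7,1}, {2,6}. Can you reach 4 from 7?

Yes

From 7 we can reach 1, 2, 3, 4, 5, 6, 7, which includes 4.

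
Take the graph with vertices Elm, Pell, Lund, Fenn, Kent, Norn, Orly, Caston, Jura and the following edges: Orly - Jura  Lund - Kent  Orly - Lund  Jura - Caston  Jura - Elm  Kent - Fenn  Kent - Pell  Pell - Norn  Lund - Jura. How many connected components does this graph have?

Starting from Elm we can reach Elm, Fenn, Jura, Kent, Lund, Norn, Orly, Pell, Caston. That is one component of size 9.
Total: 1 component.

1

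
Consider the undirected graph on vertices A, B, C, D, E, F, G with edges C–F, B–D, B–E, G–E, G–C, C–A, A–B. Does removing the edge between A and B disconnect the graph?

No

After removing A–B, the path A-C-G-E-B still connects them, so the edge is not a bridge.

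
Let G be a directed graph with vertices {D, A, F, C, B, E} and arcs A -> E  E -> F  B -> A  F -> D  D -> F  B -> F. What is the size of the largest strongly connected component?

2

{D, F} are all mutually reachable — one SCC of size 2.
{E} is an SCC by itself.
{A} is an SCC by itself.
{C} is an SCC by itself.
{B} is an SCC by itself.
The largest has 2 vertices.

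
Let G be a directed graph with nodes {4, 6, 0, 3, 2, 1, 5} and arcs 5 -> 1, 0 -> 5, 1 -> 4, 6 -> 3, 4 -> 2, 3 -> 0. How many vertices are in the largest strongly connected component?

1

{3} is an SCC by itself.
{2} is an SCC by itself.
{1} is an SCC by itself.
{5} is an SCC by itself.
{0} is an SCC by itself.
(and 2 more singleton SCCs)
The largest has 1 vertex.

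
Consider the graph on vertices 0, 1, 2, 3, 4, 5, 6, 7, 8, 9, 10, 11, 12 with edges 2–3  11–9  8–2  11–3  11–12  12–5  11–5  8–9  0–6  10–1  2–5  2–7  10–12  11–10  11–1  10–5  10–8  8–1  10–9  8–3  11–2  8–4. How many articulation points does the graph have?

2

Removing 2 increases the component count from 2 to 3, so 2 is a cut vertex.
Removing 8 increases the component count from 2 to 3, so 8 is a cut vertex.
By contrast removing 4 leaves 2 components; it is not a cut vertex. No other vertex is a cut vertex either.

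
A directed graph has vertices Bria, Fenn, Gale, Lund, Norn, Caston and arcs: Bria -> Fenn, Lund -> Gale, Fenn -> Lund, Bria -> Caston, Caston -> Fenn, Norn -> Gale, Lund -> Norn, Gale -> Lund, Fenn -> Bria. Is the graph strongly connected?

There is no directed path from Gale to Caston, so the graph is not strongly connected.

No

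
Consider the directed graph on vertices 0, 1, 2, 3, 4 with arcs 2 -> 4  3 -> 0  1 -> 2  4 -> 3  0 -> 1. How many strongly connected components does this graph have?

1

{0, 1, 2, 3, 4} are all mutually reachable — one SCC of size 5.
That gives 1 strongly connected component.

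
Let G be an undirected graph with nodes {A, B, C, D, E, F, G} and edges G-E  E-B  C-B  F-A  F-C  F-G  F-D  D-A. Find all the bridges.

The edges on the cycle F-D-A-F are not bridges since each lies on that cycle.
Every edge lies on some cycle, so there are no bridges.

none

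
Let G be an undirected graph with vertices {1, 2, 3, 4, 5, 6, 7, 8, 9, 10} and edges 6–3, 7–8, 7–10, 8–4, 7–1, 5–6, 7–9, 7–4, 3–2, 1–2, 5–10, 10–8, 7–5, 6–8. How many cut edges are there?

1

The edges on the cycle 7-5-6-3-2-1-7 are not bridges since each lies on that cycle.
But removing 9–7 disconnects 9 from 7 — this is a bridge.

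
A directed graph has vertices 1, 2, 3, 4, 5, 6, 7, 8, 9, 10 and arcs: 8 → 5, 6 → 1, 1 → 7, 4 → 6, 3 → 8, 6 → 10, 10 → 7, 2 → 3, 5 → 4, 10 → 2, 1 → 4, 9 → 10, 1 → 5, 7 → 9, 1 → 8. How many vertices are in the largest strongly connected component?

{1, 2, 3, 4, 5, 6, 7, 8, 9, 10} are all mutually reachable — one SCC of size 10.
The largest has 10 vertices.

10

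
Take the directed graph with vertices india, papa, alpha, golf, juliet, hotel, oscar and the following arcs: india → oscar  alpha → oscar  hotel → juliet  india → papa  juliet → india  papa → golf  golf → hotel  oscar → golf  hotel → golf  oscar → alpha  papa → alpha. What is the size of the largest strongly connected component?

7

{golf, papa, alpha, hotel, india, oscar, juliet} are all mutually reachable — one SCC of size 7.
The largest has 7 vertices.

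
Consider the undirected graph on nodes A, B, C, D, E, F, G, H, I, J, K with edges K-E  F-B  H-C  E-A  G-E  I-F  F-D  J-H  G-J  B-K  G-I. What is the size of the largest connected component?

11

Starting from A we can reach A, B, C, D, E, F, G, H, I, J, K. That is one component of size 11.
The largest has 11 vertices.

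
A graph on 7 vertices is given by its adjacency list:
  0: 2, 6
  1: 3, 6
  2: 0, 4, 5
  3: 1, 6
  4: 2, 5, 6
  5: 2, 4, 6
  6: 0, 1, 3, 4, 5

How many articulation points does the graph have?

Removing 6 increases the component count from 1 to 2, so 6 is a cut vertex.
By contrast removing 2 leaves 1 component; it is not a cut vertex. No other vertex is a cut vertex either.

1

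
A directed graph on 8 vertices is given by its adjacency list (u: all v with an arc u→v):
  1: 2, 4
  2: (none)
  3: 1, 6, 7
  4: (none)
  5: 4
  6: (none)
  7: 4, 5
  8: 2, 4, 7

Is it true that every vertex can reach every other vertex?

No

There is no directed path from 4 to 5, so the graph is not strongly connected.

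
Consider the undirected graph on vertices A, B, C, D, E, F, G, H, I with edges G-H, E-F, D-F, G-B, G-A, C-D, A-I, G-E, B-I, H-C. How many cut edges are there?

0

The edges on the cycle G-H-C-D-F-E-G are not bridges since each lies on that cycle.
Every edge lies on some cycle, so there are no bridges.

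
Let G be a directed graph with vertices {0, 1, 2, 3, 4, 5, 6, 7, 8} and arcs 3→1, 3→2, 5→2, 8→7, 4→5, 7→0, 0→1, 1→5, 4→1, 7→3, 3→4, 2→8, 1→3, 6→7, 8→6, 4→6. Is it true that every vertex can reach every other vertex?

Yes

From 3 we can reach every vertex (0, 1, 2, 3, 4, 5, 6, 7, 8), and every vertex can reach 3 (0, 1, 2, 3, 4, 5, 6, 7, 8). So the whole graph is one strongly connected component.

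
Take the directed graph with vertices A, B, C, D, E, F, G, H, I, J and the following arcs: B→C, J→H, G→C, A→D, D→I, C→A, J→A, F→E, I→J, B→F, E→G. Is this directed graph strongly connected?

No

There is no directed path from I to F, so the graph is not strongly connected.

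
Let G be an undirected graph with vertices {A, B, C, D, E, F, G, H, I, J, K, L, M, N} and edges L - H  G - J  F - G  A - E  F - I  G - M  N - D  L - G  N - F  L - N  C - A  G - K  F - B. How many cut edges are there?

9

The edges on the cycle L-N-F-G-L are not bridges since each lies on that cycle.
But removing G - M disconnects G from M; removing I - F disconnects I from F; removing N - D disconnects N from D; removing J - G disconnects J from G — these are bridges.
In total 9 edges are bridges.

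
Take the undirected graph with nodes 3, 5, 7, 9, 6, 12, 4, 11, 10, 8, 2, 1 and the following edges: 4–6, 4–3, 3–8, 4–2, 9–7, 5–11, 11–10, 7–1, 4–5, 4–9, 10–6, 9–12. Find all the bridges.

1-7, 12-9, 2-4, 3-4, 3-8, 4-9, 7-9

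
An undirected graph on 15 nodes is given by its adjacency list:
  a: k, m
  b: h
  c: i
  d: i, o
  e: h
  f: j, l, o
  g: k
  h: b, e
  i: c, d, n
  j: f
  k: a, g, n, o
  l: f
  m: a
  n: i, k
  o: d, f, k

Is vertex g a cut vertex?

No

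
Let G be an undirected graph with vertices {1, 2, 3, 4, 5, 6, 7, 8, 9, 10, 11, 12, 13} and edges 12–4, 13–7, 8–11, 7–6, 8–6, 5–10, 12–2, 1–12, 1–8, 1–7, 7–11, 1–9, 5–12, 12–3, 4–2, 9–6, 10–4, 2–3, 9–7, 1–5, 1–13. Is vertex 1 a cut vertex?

Yes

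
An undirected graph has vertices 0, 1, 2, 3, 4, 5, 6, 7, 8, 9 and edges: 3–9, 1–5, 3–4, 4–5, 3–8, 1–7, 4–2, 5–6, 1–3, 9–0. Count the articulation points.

5

Removing 1 increases the component count from 1 to 2, so 1 is a cut vertex.
Removing 3 increases the component count from 1 to 3, so 3 is a cut vertex.
Removing 4 increases the component count from 1 to 2, so 4 is a cut vertex.
Likewise 5, 9 are cut vertices.
By contrast removing 8 leaves 1 component; it is not a cut vertex. No other vertex is a cut vertex either.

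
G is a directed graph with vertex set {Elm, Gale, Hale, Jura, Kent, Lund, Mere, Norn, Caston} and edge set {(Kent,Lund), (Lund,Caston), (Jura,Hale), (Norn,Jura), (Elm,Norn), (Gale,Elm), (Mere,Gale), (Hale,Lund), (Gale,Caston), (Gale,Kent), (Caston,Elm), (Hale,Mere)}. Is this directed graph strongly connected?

From Lund we can reach every vertex (Elm, Gale, Hale, Jura, Kent, Lund, Mere, Norn, Caston), and every vertex can reach Lund (Elm, Gale, Hale, Jura, Kent, Lund, Mere, Norn, Caston). So the whole graph is one strongly connected component.

Yes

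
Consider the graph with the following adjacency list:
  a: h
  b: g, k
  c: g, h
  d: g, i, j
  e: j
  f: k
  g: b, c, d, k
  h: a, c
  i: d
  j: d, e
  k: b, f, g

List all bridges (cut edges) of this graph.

The edges on the cycle g-b-k-g are not bridges since each lies on that cycle.
But removing e-j disconnects e from j; removing g-d disconnects g from d; removing d-j disconnects d from j; removing k-f disconnects k from f — these are bridges.
In total 8 edges are bridges.

a-h, c-g, c-h, d-g, d-i, d-j, e-j, f-k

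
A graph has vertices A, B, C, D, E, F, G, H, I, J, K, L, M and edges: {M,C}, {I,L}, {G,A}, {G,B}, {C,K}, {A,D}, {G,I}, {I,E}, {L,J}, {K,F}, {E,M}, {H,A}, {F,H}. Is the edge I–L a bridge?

Yes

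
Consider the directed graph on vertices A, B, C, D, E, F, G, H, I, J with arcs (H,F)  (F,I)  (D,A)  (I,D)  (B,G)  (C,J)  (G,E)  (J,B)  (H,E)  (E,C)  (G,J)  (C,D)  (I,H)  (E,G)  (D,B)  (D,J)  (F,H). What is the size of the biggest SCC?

{B, C, D, E, G, J} are all mutually reachable — one SCC of size 6.
{F, H, I} are all mutually reachable — one SCC of size 3.
{A} is an SCC by itself.
The largest has 6 vertices.

6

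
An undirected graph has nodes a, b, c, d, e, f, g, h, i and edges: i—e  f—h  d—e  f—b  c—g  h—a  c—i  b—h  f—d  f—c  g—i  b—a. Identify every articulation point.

f

Removing f increases the component count from 1 to 2, so f is a cut vertex.
By contrast removing c leaves 1 component; it is not a cut vertex. No other vertex is a cut vertex either.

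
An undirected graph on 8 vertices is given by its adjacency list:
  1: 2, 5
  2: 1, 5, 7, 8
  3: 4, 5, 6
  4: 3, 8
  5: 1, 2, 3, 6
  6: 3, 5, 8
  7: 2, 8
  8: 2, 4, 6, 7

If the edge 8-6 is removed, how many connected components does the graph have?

1

8 and 6 are still connected via 8-4-3-6, so the component count stays at 1.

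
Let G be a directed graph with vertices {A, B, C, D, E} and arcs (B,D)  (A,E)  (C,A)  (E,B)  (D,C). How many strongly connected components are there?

{A, B, C, D, E} are all mutually reachable — one SCC of size 5.
That gives 1 strongly connected component.

1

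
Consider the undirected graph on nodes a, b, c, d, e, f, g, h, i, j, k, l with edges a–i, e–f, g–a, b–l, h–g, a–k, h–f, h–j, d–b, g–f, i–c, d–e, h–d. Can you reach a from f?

From f we can reach a, b, c, d, e, f, g, h, i, j, k, l, which includes a.

Yes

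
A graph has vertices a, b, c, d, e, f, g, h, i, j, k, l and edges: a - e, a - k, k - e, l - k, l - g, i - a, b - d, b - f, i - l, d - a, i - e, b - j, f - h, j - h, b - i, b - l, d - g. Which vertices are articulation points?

b

Removing b increases the component count from 2 to 3, so b is a cut vertex.
By contrast removing g leaves 2 components; it is not a cut vertex. No other vertex is a cut vertex either.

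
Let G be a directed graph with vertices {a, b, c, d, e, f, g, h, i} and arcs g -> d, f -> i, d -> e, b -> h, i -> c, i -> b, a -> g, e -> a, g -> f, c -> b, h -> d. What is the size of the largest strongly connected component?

{a, b, c, d, e, f, g, h, i} are all mutually reachable — one SCC of size 9.
The largest has 9 vertices.

9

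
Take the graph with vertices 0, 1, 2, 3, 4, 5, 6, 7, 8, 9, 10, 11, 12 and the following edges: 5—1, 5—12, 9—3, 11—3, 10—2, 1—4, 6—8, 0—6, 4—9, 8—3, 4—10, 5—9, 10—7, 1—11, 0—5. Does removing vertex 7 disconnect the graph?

Deleting 7 leaves 1 component (was 1), so 7 is not a cut vertex.

No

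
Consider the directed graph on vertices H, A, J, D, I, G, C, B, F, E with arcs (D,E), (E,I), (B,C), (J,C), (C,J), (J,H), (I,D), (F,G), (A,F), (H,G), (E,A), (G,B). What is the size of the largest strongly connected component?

5

{B, C, G, H, J} are all mutually reachable — one SCC of size 5.
{D, E, I} are all mutually reachable — one SCC of size 3.
{F} is an SCC by itself.
{A} is an SCC by itself.
The largest has 5 vertices.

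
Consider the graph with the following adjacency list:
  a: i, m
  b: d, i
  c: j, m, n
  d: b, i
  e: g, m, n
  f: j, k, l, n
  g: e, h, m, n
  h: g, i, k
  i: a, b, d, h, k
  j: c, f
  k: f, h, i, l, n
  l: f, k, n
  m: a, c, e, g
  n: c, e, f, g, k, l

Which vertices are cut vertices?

i

Removing i increases the component count from 1 to 2, so i is a cut vertex.
By contrast removing g leaves 1 component; it is not a cut vertex. No other vertex is a cut vertex either.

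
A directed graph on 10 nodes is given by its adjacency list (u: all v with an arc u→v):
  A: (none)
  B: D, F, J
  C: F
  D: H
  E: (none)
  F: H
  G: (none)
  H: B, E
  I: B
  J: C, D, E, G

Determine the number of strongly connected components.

5

{B, C, D, F, H, J} are all mutually reachable — one SCC of size 6.
{A} is an SCC by itself.
{G} is an SCC by itself.
{E} is an SCC by itself.
{I} is an SCC by itself.
That gives 5 strongly connected components.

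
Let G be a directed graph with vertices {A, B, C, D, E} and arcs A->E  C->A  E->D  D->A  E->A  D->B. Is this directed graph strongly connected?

No

There is no directed path from A to C, so the graph is not strongly connected.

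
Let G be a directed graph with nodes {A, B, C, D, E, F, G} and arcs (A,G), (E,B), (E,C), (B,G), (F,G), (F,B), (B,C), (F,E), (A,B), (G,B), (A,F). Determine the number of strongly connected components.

{B, G} are all mutually reachable — one SCC of size 2.
{C} is an SCC by itself.
{D} is an SCC by itself.
{E} is an SCC by itself.
{A} is an SCC by itself.
(and 1 more singleton SCC)
That gives 6 strongly connected components.

6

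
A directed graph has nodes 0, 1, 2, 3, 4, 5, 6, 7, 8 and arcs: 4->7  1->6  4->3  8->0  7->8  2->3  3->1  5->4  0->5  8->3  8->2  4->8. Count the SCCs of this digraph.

5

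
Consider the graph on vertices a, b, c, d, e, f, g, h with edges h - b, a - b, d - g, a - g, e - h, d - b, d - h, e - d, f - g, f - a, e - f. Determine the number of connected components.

2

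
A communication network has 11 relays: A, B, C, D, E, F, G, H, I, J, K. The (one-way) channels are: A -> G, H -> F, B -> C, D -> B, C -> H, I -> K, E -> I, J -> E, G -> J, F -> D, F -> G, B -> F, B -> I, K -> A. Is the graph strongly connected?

There is no directed path from A to F, so the graph is not strongly connected.

No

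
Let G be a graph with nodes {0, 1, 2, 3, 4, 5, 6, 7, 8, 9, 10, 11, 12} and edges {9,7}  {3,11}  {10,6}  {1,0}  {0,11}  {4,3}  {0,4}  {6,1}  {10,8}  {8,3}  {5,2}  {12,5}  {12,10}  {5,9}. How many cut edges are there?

The edges on the cycle 10-8-3-11-0-1-6-10 are not bridges since each lies on that cycle.
But removing 12—5 disconnects 12 from 5; removing 7—9 disconnects 7 from 9; removing 2—5 disconnects 2 from 5; removing 9—5 disconnects 9 from 5 — these are bridges.
In total 5 edges are bridges.

5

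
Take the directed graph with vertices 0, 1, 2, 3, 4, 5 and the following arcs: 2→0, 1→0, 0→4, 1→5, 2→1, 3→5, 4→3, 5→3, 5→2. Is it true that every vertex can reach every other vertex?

From 1 we can reach every vertex (0, 1, 2, 3, 4, 5), and every vertex can reach 1 (0, 1, 2, 3, 4, 5). So the whole graph is one strongly connected component.

Yes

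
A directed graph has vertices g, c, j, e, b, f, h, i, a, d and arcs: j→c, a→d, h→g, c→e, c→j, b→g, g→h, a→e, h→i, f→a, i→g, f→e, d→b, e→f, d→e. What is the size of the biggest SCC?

{a, d, e, f} are all mutually reachable — one SCC of size 4.
{g, h, i} are all mutually reachable — one SCC of size 3.
{c, j} are all mutually reachable — one SCC of size 2.
{b} is an SCC by itself.
The largest has 4 vertices.

4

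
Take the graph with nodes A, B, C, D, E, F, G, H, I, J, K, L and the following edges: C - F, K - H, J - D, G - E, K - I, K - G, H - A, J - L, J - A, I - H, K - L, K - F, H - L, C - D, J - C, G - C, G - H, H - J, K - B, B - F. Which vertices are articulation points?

G

Removing G increases the component count from 1 to 2, so G is a cut vertex.
By contrast removing D leaves 1 component; it is not a cut vertex. No other vertex is a cut vertex either.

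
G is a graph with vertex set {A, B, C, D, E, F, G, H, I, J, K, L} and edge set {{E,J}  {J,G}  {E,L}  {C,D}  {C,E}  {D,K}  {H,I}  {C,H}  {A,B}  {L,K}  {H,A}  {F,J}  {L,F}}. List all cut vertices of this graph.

Removing A increases the component count from 1 to 2, so A is a cut vertex.
Removing C increases the component count from 1 to 2, so C is a cut vertex.
Removing H increases the component count from 1 to 3, so H is a cut vertex.
Likewise J is a cut vertex.
By contrast removing G leaves 1 component; it is not a cut vertex. No other vertex is a cut vertex either.

A, C, H, J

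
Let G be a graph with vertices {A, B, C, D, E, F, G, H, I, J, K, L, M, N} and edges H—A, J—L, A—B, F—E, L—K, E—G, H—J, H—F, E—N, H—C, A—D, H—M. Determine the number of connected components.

2

I is isolated — a component by itself.
Starting from A we can reach A, B, C, D, E, F, G, H, J, K, L, M, N. That is one component of size 13.
Total: 2 components.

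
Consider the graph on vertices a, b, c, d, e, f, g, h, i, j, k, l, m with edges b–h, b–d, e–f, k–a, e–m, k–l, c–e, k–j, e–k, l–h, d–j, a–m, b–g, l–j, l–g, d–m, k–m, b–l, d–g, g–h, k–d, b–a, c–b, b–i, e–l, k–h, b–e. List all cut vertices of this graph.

b, e

Removing b increases the component count from 1 to 2, so b is a cut vertex.
Removing e increases the component count from 1 to 2, so e is a cut vertex.
By contrast removing m leaves 1 component; it is not a cut vertex. No other vertex is a cut vertex either.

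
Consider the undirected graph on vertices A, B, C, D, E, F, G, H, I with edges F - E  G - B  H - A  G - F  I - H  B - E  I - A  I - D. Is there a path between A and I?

From A we can reach A, D, H, I, which includes I.

Yes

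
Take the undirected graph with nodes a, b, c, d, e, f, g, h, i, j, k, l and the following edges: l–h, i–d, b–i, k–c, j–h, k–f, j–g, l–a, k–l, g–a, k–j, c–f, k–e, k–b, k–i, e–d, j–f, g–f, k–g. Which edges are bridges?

none

The edges on the cycle k-j-h-l-k are not bridges since each lies on that cycle.
Every edge lies on some cycle, so there are no bridges.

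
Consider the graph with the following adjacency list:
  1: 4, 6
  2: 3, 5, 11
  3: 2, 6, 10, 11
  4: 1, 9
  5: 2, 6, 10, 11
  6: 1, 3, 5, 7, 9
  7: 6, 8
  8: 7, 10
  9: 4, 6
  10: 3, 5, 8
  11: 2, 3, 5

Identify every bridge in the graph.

The edges on the cycle 6-9-4-1-6 are not bridges since each lies on that cycle.
Every edge lies on some cycle, so there are no bridges.

none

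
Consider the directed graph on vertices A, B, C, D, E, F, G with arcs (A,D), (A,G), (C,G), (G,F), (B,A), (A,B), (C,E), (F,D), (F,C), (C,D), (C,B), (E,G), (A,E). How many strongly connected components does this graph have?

2

{A, B, C, E, F, G} are all mutually reachable — one SCC of size 6.
{D} is an SCC by itself.
That gives 2 strongly connected components.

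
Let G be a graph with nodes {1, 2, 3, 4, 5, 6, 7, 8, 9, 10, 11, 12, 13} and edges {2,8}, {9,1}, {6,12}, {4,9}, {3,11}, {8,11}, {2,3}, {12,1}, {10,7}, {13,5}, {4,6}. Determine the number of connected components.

Starting from 7 we can reach 7, 10. That is one component of size 2.
Starting from 5 we can reach 5, 13. That is one component of size 2.
Starting from 2 we can reach 2, 3, 8, 11. That is one component of size 4.
Starting from 1 we can reach 1, 4, 6, 9, 12. That is one component of size 5.
Total: 4 components.

4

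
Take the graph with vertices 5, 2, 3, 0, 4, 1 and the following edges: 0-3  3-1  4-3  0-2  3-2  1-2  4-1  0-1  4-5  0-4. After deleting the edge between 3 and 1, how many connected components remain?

3 and 1 are still connected via 3-0-1, so the component count stays at 1.

1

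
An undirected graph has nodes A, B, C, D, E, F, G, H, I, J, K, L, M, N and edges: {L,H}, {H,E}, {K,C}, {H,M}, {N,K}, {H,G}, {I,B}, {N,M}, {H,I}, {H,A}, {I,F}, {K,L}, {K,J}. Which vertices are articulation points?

Removing H increases the component count from 2 to 6, so H is a cut vertex.
Removing I increases the component count from 2 to 4, so I is a cut vertex.
Removing K increases the component count from 2 to 4, so K is a cut vertex.
By contrast removing B leaves 2 components; it is not a cut vertex. No other vertex is a cut vertex either.

H, I, K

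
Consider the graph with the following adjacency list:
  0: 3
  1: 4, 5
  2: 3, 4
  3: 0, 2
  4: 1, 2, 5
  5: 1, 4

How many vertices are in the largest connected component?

Starting from 0 we can reach 0, 1, 2, 3, 4, 5. That is one component of size 6.
The largest has 6 vertices.

6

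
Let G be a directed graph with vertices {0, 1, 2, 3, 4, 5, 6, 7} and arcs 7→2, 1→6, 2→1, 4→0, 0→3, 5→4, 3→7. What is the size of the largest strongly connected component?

{4} is an SCC by itself.
{2} is an SCC by itself.
{1} is an SCC by itself.
{6} is an SCC by itself.
{7} is an SCC by itself.
(and 3 more singleton SCCs)
The largest has 1 vertex.

1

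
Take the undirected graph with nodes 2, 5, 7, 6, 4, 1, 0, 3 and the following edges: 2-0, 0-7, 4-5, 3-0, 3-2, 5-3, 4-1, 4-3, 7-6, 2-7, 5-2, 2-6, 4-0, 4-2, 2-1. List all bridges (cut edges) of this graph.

The edges on the cycle 4-5-2-3-4 are not bridges since each lies on that cycle.
Every edge lies on some cycle, so there are no bridges.

none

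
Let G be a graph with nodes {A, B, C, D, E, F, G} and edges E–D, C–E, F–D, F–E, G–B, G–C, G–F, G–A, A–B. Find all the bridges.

The edges on the cycle G-A-B-G are not bridges since each lies on that cycle.
Every edge lies on some cycle, so there are no bridges.

none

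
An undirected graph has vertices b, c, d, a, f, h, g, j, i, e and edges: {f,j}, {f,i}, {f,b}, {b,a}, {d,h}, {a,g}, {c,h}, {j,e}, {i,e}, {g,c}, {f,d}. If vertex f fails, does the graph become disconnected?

Yes

Deleting f raises the number of components from 1 to 2, so f is a cut vertex.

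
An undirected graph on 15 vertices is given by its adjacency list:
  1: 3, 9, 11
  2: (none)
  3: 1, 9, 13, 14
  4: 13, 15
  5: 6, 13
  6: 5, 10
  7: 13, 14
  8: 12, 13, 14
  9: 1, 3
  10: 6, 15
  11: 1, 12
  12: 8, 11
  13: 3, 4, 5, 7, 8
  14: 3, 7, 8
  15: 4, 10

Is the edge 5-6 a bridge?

No

After removing 5-6, the path 5-13-4-15-10-6 still connects them, so the edge is not a bridge.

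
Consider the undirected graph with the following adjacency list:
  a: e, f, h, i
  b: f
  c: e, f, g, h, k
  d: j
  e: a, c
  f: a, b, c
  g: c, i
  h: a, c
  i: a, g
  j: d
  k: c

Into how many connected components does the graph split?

Starting from d we can reach d, j. That is one component of size 2.
Starting from a we can reach a, b, c, e, f, g, h, i, k. That is one component of size 9.
Total: 2 components.

2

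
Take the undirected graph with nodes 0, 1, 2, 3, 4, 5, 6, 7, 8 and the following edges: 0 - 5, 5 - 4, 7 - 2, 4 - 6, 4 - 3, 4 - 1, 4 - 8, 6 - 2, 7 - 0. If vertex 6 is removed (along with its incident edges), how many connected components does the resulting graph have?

1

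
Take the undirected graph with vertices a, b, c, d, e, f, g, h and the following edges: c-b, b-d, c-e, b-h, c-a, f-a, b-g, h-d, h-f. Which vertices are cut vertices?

b, c

Removing b increases the component count from 1 to 2, so b is a cut vertex.
Removing c increases the component count from 1 to 2, so c is a cut vertex.
By contrast removing d leaves 1 component; it is not a cut vertex. No other vertex is a cut vertex either.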